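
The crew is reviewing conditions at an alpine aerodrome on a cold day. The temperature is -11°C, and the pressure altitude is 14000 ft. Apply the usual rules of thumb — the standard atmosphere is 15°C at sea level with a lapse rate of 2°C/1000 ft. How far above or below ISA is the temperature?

ISA+2°C

ISA temperature at 14000 ft = 15 − 2 × (14000/1000) = -13°C.
Deviation = OAT − ISA = -11 − (-13) = +2°C.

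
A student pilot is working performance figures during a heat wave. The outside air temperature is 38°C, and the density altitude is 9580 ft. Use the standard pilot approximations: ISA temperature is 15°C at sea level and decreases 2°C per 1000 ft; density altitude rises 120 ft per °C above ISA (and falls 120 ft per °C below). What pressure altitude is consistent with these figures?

DA = PA + 120 × (OAT − (15 − 2·PA/1000)) = PA + 120·OAT − 1800 + 0.24·PA = 1.24·PA + 120·OAT − 1800.
So 1.24·PA = 9580 − 120 × 38 + 1800 = 6820.
PA = 6820 / 1.24 = 5500 ft.

5500 ft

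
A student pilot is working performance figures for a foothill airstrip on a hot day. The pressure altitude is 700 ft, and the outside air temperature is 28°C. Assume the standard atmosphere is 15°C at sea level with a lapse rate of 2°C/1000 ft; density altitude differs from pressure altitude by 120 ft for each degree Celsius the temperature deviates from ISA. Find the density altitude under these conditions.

ISA temperature at 700 ft = 15 − 2 × (700/1000) = 13.6°C.
ISA deviation = 28 − 13.6 = +14.4°C.
Density altitude = 700 + 120 × (14.4) = 700 + (+1728) = 2428 ft.

2428 ft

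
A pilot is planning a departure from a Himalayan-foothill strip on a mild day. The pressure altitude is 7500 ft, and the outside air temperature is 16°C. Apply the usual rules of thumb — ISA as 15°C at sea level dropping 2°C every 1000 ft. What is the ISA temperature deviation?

ISA+16°C

ISA temperature at 7500 ft = 15 − 2 × (7500/1000) = 0°C.
Deviation = OAT − ISA = 16 − 0 = +16°C.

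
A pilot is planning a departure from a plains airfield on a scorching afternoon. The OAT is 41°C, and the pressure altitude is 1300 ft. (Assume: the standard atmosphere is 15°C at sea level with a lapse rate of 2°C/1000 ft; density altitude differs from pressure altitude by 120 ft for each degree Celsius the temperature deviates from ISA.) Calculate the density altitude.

4732 ft

ISA temperature at 1300 ft = 15 − 2 × (1300/1000) = 12.4°C.
ISA deviation = 41 − 12.4 = +28.6°C.
Density altitude = 1300 + 120 × (28.6) = 1300 + (+3432) = 4732 ft.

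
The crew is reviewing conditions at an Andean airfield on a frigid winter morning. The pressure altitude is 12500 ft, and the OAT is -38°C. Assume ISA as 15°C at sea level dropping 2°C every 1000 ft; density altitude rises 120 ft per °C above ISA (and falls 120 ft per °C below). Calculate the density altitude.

ISA temperature at 12500 ft = 15 − 2 × (12500/1000) = -10°C.
ISA deviation = -38 − (-10) = -28°C.
Density altitude = 12500 + 120 × (-28) = 12500 + (-3360) = 9140 ft.

9140 ft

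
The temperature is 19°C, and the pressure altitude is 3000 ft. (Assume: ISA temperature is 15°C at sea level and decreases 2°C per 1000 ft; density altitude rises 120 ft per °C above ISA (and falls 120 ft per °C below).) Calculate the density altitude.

ISA temperature at 3000 ft = 15 − 2 × (3000/1000) = 9°C.
ISA deviation = 19 − 9 = +10°C.
Density altitude = 3000 + 120 × (10) = 3000 + (+1200) = 4200 ft.

4200 ft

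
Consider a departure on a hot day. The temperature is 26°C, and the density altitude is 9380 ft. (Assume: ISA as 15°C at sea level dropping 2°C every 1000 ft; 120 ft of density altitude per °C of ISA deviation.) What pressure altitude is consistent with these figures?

6500 ft

DA = PA + 120 × (OAT − (15 − 2·PA/1000)) = PA + 120·OAT − 1800 + 0.24·PA = 1.24·PA + 120·OAT − 1800.
So 1.24·PA = 9380 − 120 × 26 + 1800 = 8060.
PA = 8060 / 1.24 = 6500 ft.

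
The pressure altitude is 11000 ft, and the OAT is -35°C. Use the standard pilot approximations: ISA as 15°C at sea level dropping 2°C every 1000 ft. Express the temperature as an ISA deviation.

ISA-28°C

ISA temperature at 11000 ft = 15 − 2 × (11000/1000) = -7°C.
Deviation = OAT − ISA = -35 − (-7) = -28°C.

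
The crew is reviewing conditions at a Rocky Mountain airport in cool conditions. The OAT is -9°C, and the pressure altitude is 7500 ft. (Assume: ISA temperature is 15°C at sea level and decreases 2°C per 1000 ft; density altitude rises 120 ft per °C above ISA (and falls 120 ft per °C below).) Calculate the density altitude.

ISA temperature at 7500 ft = 15 − 2 × (7500/1000) = 0°C.
ISA deviation = -9 − 0 = -9°C.
Density altitude = 7500 + 120 × (-9) = 7500 + (-1080) = 6420 ft.

6420 ft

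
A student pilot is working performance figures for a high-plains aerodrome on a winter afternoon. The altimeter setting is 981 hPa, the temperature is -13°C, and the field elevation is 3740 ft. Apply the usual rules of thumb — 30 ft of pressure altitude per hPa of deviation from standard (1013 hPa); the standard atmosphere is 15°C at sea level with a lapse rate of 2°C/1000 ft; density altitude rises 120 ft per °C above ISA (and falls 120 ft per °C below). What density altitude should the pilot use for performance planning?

Pressure altitude = 3740 + (1013 − 981) × 30 = 3740 + (+960) = 4700 ft.
ISA temperature at 4700 ft = 15 − 2 × (4700/1000) = 5.6°C.
ISA deviation = -13 − 5.6 = -18.6°C.
Density altitude = 4700 + 120 × (-18.6) = 2468 ft.

2468 ft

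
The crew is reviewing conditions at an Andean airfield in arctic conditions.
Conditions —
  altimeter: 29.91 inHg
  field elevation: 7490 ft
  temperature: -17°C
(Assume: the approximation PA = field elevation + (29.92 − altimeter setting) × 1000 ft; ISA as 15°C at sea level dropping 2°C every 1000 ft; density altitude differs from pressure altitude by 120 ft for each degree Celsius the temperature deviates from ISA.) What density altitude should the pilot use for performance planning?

Pressure altitude = 7490 + (29.92 − 29.91) × 1000 = 7490 + (+10) = 7500 ft.
ISA temperature at 7500 ft = 15 − 2 × (7500/1000) = 0°C.
ISA deviation = -17 − 0 = -17°C.
Density altitude = 7500 + 120 × (-17) = 5460 ft.

5460 ft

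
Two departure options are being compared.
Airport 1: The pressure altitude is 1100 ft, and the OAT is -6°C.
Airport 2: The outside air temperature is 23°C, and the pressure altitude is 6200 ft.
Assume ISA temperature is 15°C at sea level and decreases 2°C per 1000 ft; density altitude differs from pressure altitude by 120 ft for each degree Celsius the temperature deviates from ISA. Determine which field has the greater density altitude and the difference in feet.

Airport 1: ISA temp = 12.8°C, deviation -18.8°C, DA = 1100 + 120 × (-18.8) = -1156 ft.
Airport 2: ISA temp = 2.6°C, deviation +20.4°C, DA = 6200 + 120 × 20.4 = 8648 ft.
Airport 2 is higher by 8648 − (-1156) = 9804 ft.

Airport 2 by 9804 ft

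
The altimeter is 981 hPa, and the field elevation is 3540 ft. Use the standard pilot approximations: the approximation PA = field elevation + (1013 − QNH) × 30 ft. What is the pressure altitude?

4500 ft

Pressure correction = (1013 − 981) × 30 = +960 ft.
Pressure altitude = 3540 + (+960) = 4500 ft.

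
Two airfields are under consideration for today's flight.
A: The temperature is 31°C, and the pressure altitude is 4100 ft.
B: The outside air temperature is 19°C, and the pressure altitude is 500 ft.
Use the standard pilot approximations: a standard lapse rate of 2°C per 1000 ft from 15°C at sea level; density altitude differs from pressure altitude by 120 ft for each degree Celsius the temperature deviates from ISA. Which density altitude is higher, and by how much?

A by 5904 ft

A: ISA temp = 6.8°C, deviation +24.2°C, DA = 4100 + 120 × 24.2 = 7004 ft.
B: ISA temp = 14°C, deviation +5°C, DA = 500 + 120 × 5 = 1100 ft.
A is higher by 7004 − 1100 = 5904 ft.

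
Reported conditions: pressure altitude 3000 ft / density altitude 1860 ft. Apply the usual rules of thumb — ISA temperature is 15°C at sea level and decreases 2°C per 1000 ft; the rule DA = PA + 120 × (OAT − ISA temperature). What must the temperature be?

-0.5°C

Density altitude − pressure altitude = 1860 − 3000 = -1140 ft.
At 120 ft/°C that is an ISA deviation of -1140/120 = -9.5°C.
ISA temperature at 3000 ft = 15 − 2 × (3000/1000) = 9°C.
OAT = ISA + deviation = 9 + (-9.5) = -0.5°C.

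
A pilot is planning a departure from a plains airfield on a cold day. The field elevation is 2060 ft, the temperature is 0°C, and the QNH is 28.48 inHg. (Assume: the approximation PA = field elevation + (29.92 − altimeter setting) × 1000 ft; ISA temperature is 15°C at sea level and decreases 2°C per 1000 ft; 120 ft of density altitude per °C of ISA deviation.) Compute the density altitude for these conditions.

2540 ft

Pressure altitude = 2060 + (29.92 − 28.48) × 1000 = 2060 + (+1440) = 3500 ft.
ISA temperature at 3500 ft = 15 − 2 × (3500/1000) = 8°C.
ISA deviation = 0 − 8 = -8°C.
Density altitude = 3500 + 120 × (-8) = 2540 ft.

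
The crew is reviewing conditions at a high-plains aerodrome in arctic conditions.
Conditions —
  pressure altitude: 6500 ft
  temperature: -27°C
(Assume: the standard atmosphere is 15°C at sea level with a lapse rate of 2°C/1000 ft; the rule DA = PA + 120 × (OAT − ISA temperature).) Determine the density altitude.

3020 ft

ISA temperature at 6500 ft = 15 − 2 × (6500/1000) = 2°C.
ISA deviation = -27 − 2 = -29°C.
Density altitude = 6500 + 120 × (-29) = 6500 + (-3480) = 3020 ft.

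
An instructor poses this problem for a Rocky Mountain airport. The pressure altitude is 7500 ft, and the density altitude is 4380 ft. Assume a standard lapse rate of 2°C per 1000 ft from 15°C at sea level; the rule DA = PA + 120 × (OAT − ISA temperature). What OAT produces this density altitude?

-26°C

Density altitude − pressure altitude = 4380 − 7500 = -3120 ft.
At 120 ft/°C that is an ISA deviation of -3120/120 = -26°C.
ISA temperature at 7500 ft = 15 − 2 × (7500/1000) = 0°C.
OAT = ISA + deviation = 0 + (-26) = -26°C.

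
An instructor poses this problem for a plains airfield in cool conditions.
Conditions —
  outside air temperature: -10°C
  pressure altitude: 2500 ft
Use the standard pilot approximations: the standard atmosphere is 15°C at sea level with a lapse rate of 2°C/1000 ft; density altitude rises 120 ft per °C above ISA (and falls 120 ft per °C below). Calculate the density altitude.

ISA temperature at 2500 ft = 15 − 2 × (2500/1000) = 10°C.
ISA deviation = -10 − 10 = -20°C.
Density altitude = 2500 + 120 × (-20) = 2500 + (-2400) = 100 ft.

100 ft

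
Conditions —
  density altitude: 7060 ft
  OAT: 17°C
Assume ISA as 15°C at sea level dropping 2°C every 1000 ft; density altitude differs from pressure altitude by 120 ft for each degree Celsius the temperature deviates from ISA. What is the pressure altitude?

5500 ft

DA = PA + 120 × (OAT − (15 − 2·PA/1000)) = PA + 120·OAT − 1800 + 0.24·PA = 1.24·PA + 120·OAT − 1800.
So 1.24·PA = 7060 − 120 × 17 + 1800 = 6820.
PA = 6820 / 1.24 = 5500 ft.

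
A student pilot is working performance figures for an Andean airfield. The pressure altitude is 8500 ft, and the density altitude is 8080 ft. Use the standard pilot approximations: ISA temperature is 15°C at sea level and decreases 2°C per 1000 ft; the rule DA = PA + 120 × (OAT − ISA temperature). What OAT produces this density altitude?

-5.5°C

Density altitude − pressure altitude = 8080 − 8500 = -420 ft.
At 120 ft/°C that is an ISA deviation of -420/120 = -3.5°C.
ISA temperature at 8500 ft = 15 − 2 × (8500/1000) = -2°C.
OAT = ISA + deviation = -2 + (-3.5) = -5.5°C.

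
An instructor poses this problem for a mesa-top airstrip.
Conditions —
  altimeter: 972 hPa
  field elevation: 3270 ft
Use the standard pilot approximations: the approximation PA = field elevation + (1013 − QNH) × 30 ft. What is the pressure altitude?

4500 ft

Pressure correction = (1013 − 972) × 30 = +1230 ft.
Pressure altitude = 3270 + (+1230) = 4500 ft.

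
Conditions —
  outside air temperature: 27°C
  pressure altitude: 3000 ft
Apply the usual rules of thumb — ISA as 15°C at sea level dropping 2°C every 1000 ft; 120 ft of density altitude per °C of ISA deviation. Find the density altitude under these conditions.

ISA temperature at 3000 ft = 15 − 2 × (3000/1000) = 9°C.
ISA deviation = 27 − 9 = +18°C.
Density altitude = 3000 + 120 × (18) = 3000 + (+2160) = 5160 ft.

5160 ft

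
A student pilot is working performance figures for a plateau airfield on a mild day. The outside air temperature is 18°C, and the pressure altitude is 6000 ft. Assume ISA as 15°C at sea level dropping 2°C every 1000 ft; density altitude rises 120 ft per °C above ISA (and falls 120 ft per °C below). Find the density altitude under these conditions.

7800 ft

ISA temperature at 6000 ft = 15 − 2 × (6000/1000) = 3°C.
ISA deviation = 18 − 3 = +15°C.
Density altitude = 6000 + 120 × (15) = 6000 + (+1800) = 7800 ft.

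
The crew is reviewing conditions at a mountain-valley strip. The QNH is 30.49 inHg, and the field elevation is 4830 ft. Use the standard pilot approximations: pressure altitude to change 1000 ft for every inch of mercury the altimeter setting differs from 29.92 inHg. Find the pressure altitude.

Pressure correction = (29.92 − 30.49) × 1000 = -570 ft.
Pressure altitude = 4830 + (-570) = 4260 ft.

4260 ft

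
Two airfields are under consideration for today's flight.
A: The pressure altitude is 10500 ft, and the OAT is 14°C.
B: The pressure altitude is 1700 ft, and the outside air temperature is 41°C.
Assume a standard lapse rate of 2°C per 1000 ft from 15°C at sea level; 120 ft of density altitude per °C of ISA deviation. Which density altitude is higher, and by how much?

A: ISA temp = -6°C, deviation +20°C, DA = 10500 + 120 × 20 = 12900 ft.
B: ISA temp = 11.6°C, deviation +29.4°C, DA = 1700 + 120 × 29.4 = 5228 ft.
A is higher by 12900 − 5228 = 7672 ft.

A by 7672 ft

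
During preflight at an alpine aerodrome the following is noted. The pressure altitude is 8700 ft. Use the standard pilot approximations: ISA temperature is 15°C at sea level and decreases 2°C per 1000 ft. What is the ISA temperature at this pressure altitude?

-2.4°C

ISA temperature = 15 − 2 × (8700/1000) = 15 − 17.4 = -2.4°C.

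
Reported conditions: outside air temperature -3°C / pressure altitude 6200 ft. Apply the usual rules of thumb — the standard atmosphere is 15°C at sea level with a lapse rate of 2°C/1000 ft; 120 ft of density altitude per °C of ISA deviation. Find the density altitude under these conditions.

ISA temperature at 6200 ft = 15 − 2 × (6200/1000) = 2.6°C.
ISA deviation = -3 − 2.6 = -5.6°C.
Density altitude = 6200 + 120 × (-5.6) = 6200 + (-672) = 5528 ft.

5528 ft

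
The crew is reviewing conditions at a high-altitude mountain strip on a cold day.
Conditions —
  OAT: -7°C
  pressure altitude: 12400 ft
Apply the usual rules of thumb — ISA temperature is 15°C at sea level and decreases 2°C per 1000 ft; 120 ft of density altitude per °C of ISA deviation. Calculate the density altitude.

ISA temperature at 12400 ft = 15 − 2 × (12400/1000) = -9.8°C.
ISA deviation = -7 − (-9.8) = +2.8°C.
Density altitude = 12400 + 120 × (2.8) = 12400 + (+336) = 12736 ft.

12736 ft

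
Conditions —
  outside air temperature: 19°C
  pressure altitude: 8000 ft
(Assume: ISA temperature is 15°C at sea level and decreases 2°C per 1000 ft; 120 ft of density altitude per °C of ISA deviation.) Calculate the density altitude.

10400 ft

ISA temperature at 8000 ft = 15 − 2 × (8000/1000) = -1°C.
ISA deviation = 19 − (-1) = +20°C.
Density altitude = 8000 + 120 × (20) = 8000 + (+2400) = 10400 ft.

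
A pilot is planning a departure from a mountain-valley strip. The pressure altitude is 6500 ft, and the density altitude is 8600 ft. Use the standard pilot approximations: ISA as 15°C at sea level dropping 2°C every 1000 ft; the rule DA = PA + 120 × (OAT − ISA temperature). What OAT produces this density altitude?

Density altitude − pressure altitude = 8600 − 6500 = +2100 ft.
At 120 ft/°C that is an ISA deviation of 2100/120 = +17.5°C.
ISA temperature at 6500 ft = 15 − 2 × (6500/1000) = 2°C.
OAT = ISA + deviation = 2 + (+17.5) = 19.5°C.

19.5°C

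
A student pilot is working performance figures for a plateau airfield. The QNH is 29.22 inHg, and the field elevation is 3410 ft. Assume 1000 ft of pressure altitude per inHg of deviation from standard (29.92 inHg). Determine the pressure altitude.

Pressure correction = (29.92 − 29.22) × 1000 = +700 ft.
Pressure altitude = 3410 + (+700) = 4110 ft.

4110 ft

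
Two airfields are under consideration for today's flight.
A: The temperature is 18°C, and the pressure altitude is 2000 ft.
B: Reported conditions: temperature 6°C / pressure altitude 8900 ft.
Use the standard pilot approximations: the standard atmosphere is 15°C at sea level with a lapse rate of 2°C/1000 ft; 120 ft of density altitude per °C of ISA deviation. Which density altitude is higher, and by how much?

A: ISA temp = 11°C, deviation +7°C, DA = 2000 + 120 × 7 = 2840 ft.
B: ISA temp = -2.8°C, deviation +8.8°C, DA = 8900 + 120 × 8.8 = 9956 ft.
B is higher by 9956 − 2840 = 7116 ft.

B by 7116 ft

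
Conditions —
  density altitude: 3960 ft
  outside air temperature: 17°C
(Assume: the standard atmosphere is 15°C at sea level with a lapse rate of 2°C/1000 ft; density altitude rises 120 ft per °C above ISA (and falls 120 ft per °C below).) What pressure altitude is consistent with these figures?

3000 ft

DA = PA + 120 × (OAT − (15 − 2·PA/1000)) = PA + 120·OAT − 1800 + 0.24·PA = 1.24·PA + 120·OAT − 1800.
So 1.24·PA = 3960 − 120 × 17 + 1800 = 3720.
PA = 3720 / 1.24 = 3000 ft.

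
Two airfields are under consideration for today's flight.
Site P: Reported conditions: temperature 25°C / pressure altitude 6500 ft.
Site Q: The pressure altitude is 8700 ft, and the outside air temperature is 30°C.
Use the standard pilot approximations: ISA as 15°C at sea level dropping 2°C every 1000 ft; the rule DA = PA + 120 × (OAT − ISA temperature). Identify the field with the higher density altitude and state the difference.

Site Q by 3328 ft

Site P: ISA temp = 2°C, deviation +23°C, DA = 6500 + 120 × 23 = 9260 ft.
Site Q: ISA temp = -2.4°C, deviation +32.4°C, DA = 8700 + 120 × 32.4 = 12588 ft.
Site Q is higher by 12588 − 9260 = 3328 ft.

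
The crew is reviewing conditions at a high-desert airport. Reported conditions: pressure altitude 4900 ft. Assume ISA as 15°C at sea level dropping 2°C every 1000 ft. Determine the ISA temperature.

ISA temperature = 15 − 2 × (4900/1000) = 15 − 9.8 = 5.2°C.

5.2°C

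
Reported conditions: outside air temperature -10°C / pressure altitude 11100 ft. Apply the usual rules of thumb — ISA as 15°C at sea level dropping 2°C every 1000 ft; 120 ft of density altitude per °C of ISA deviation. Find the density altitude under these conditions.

ISA temperature at 11100 ft = 15 − 2 × (11100/1000) = -7.2°C.
ISA deviation = -10 − (-7.2) = -2.8°C.
Density altitude = 11100 + 120 × (-2.8) = 11100 + (-336) = 10764 ft.

10764 ft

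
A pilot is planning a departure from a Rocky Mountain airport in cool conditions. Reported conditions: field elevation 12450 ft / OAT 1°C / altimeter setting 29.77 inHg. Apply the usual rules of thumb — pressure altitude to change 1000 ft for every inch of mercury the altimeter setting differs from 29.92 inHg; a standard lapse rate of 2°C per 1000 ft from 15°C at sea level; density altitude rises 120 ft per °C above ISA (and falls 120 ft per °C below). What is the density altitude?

Pressure altitude = 12450 + (29.92 − 29.77) × 1000 = 12450 + (+150) = 12600 ft.
ISA temperature at 12600 ft = 15 − 2 × (12600/1000) = -10.2°C.
ISA deviation = 1 − (-10.2) = +11.2°C.
Density altitude = 12600 + 120 × (11.2) = 13944 ft.

13944 ft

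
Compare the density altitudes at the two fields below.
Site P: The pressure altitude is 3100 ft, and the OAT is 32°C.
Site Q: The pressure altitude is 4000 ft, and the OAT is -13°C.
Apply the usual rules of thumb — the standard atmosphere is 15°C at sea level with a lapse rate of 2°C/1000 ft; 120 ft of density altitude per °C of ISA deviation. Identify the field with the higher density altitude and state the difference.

Site P: ISA temp = 8.8°C, deviation +23.2°C, DA = 3100 + 120 × 23.2 = 5884 ft.
Site Q: ISA temp = 7°C, deviation -20°C, DA = 4000 + 120 × (-20) = 1600 ft.
Site P is higher by 5884 − 1600 = 4284 ft.

Site P by 4284 ft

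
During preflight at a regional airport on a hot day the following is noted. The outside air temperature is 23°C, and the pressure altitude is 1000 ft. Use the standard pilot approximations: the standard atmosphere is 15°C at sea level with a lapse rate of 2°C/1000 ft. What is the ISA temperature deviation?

ISA+10°C

ISA temperature at 1000 ft = 15 − 2 × (1000/1000) = 13°C.
Deviation = OAT − ISA = 23 − 13 = +10°C.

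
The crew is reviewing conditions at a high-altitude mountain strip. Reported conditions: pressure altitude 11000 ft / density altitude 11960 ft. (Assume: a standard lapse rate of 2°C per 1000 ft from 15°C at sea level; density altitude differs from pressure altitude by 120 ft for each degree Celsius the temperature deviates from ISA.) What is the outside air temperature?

1°C

Density altitude − pressure altitude = 11960 − 11000 = +960 ft.
At 120 ft/°C that is an ISA deviation of 960/120 = +8°C.
ISA temperature at 11000 ft = 15 − 2 × (11000/1000) = -7°C.
OAT = ISA + deviation = -7 + (+8) = 1°C.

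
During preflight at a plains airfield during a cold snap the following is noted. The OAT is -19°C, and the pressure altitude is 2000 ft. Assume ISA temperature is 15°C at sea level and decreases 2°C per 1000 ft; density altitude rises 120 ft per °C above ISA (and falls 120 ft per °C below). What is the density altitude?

ISA temperature at 2000 ft = 15 − 2 × (2000/1000) = 11°C.
ISA deviation = -19 − 11 = -30°C.
Density altitude = 2000 + 120 × (-30) = 2000 + (-3600) = -1600 ft.

-1600 ft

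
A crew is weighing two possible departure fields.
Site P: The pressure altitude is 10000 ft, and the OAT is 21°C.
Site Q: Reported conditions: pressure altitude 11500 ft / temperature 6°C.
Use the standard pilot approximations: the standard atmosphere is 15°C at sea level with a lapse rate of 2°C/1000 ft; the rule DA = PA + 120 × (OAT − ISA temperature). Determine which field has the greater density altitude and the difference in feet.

Site Q by 60 ft

Site P: ISA temp = -5°C, deviation +26°C, DA = 10000 + 120 × 26 = 13120 ft.
Site Q: ISA temp = -8°C, deviation +14°C, DA = 11500 + 120 × 14 = 13180 ft.
Site Q is higher by 13180 − 13120 = 60 ft.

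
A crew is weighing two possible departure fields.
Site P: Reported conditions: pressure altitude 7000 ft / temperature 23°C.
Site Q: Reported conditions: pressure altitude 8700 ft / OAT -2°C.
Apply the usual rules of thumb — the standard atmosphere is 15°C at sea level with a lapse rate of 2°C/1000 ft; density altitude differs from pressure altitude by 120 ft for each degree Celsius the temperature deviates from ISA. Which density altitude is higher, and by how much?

Site P by 892 ft

Site P: ISA temp = 1°C, deviation +22°C, DA = 7000 + 120 × 22 = 9640 ft.
Site Q: ISA temp = -2.4°C, deviation +0.4°C, DA = 8700 + 120 × 0.4 = 8748 ft.
Site P is higher by 9640 − 8748 = 892 ft.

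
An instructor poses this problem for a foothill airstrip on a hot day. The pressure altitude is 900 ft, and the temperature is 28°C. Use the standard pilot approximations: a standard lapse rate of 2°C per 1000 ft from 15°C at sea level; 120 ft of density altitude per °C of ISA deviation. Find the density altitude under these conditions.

2676 ft

ISA temperature at 900 ft = 15 − 2 × (900/1000) = 13.2°C.
ISA deviation = 28 − 13.2 = +14.8°C.
Density altitude = 900 + 120 × (14.8) = 900 + (+1776) = 2676 ft.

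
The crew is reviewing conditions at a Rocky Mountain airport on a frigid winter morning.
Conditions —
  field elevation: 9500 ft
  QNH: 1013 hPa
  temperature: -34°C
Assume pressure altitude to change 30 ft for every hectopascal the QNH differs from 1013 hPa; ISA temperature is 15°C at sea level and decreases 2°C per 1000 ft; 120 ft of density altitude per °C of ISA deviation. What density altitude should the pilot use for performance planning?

Pressure altitude = 9500 + (1013 − 1013) × 30 = 9500 + (0) = 9500 ft.
ISA temperature at 9500 ft = 15 − 2 × (9500/1000) = -4°C.
ISA deviation = -34 − (-4) = -30°C.
Density altitude = 9500 + 120 × (-30) = 5900 ft.

5900 ft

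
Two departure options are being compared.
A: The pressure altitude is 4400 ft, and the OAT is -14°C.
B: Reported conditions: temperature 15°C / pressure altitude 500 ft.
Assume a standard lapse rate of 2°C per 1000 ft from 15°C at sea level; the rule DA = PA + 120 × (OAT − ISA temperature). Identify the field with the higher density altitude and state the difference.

A by 1356 ft

A: ISA temp = 6.2°C, deviation -20.2°C, DA = 4400 + 120 × (-20.2) = 1976 ft.
B: ISA temp = 14°C, deviation +1°C, DA = 500 + 120 × 1 = 620 ft.
A is higher by 1976 − 620 = 1356 ft.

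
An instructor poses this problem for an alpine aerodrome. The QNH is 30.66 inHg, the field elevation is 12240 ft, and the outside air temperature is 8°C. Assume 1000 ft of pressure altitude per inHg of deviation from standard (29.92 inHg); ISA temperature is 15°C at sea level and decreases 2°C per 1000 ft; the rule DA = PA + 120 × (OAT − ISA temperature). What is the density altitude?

Pressure altitude = 12240 + (29.92 − 30.66) × 1000 = 12240 + (-740) = 11500 ft.
ISA temperature at 11500 ft = 15 − 2 × (11500/1000) = -8°C.
ISA deviation = 8 − (-8) = +16°C.
Density altitude = 11500 + 120 × (16) = 13420 ft.

13420 ft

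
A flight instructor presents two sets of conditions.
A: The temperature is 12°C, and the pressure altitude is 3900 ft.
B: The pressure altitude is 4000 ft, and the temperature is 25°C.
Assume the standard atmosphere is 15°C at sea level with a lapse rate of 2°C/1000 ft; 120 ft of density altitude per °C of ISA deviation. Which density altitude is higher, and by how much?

B by 1684 ft

A: ISA temp = 7.2°C, deviation +4.8°C, DA = 3900 + 120 × 4.8 = 4476 ft.
B: ISA temp = 7°C, deviation +18°C, DA = 4000 + 120 × 18 = 6160 ft.
B is higher by 6160 − 4476 = 1684 ft.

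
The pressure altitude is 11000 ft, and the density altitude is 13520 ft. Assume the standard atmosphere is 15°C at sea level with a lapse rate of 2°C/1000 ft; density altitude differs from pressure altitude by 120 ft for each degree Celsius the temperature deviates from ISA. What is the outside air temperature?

14°C

Density altitude − pressure altitude = 13520 − 11000 = +2520 ft.
At 120 ft/°C that is an ISA deviation of 2520/120 = +21°C.
ISA temperature at 11000 ft = 15 − 2 × (11000/1000) = -7°C.
OAT = ISA + deviation = -7 + (+21) = 14°C.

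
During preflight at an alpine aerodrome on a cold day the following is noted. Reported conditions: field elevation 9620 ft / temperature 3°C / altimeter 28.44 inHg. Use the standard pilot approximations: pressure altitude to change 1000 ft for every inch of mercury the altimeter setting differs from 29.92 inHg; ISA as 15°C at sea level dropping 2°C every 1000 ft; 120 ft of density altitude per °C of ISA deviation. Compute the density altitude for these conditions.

Pressure altitude = 9620 + (29.92 − 28.44) × 1000 = 9620 + (+1480) = 11100 ft.
ISA temperature at 11100 ft = 15 − 2 × (11100/1000) = -7.2°C.
ISA deviation = 3 − (-7.2) = +10.2°C.
Density altitude = 11100 + 120 × (10.2) = 12324 ft.

12324 ft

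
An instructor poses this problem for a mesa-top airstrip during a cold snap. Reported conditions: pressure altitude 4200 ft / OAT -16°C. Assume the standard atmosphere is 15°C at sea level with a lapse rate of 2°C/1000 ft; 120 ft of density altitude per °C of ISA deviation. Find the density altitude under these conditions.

1488 ft

ISA temperature at 4200 ft = 15 − 2 × (4200/1000) = 6.6°C.
ISA deviation = -16 − 6.6 = -22.6°C.
Density altitude = 4200 + 120 × (-22.6) = 4200 + (-2712) = 1488 ft.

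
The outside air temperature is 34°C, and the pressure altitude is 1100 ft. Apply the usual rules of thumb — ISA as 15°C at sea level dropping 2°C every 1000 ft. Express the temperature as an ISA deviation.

ISA+21.2°C

ISA temperature at 1100 ft = 15 − 2 × (1100/1000) = 12.8°C.
Deviation = OAT − ISA = 34 − 12.8 = +21.2°C.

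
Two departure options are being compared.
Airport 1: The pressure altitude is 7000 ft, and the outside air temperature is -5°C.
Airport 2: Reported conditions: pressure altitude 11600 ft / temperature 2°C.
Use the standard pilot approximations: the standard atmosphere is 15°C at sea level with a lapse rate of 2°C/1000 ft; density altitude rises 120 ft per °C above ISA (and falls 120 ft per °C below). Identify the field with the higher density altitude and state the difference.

Airport 1: ISA temp = 1°C, deviation -6°C, DA = 7000 + 120 × (-6) = 6280 ft.
Airport 2: ISA temp = -8.2°C, deviation +10.2°C, DA = 11600 + 120 × 10.2 = 12824 ft.
Airport 2 is higher by 12824 − 6280 = 6544 ft.

Airport 2 by 6544 ft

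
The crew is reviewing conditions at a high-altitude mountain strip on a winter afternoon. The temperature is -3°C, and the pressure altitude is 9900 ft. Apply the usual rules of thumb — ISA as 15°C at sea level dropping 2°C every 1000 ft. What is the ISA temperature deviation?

ISA+1.8°C

ISA temperature at 9900 ft = 15 − 2 × (9900/1000) = -4.8°C.
Deviation = OAT − ISA = -3 − (-4.8) = +1.8°C.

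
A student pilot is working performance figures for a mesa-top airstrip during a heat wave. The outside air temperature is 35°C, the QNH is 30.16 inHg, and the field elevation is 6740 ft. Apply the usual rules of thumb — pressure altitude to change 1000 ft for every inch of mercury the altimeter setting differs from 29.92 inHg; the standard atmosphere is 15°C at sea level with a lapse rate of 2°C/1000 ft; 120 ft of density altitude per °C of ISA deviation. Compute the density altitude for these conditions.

Pressure altitude = 6740 + (29.92 − 30.16) × 1000 = 6740 + (-240) = 6500 ft.
ISA temperature at 6500 ft = 15 − 2 × (6500/1000) = 2°C.
ISA deviation = 35 − 2 = +33°C.
Density altitude = 6500 + 120 × (33) = 10460 ft.

10460 ft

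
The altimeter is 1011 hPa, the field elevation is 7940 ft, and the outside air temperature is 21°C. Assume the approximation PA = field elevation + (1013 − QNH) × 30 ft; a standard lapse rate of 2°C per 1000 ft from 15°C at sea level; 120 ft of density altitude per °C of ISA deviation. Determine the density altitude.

10640 ft

Pressure altitude = 7940 + (1013 − 1011) × 30 = 7940 + (+60) = 8000 ft.
ISA temperature at 8000 ft = 15 − 2 × (8000/1000) = -1°C.
ISA deviation = 21 − (-1) = +22°C.
Density altitude = 8000 + 120 × (22) = 10640 ft.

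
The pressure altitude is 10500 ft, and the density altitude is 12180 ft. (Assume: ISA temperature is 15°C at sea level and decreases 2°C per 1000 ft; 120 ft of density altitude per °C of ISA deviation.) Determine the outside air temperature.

8°C

Density altitude − pressure altitude = 12180 − 10500 = +1680 ft.
At 120 ft/°C that is an ISA deviation of 1680/120 = +14°C.
ISA temperature at 10500 ft = 15 − 2 × (10500/1000) = -6°C.
OAT = ISA + deviation = -6 + (+14) = 8°C.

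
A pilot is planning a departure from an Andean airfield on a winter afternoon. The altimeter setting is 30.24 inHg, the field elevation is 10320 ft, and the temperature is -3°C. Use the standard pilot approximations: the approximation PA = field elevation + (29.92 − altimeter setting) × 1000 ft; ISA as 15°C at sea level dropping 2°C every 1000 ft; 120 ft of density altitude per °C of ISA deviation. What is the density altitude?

10240 ft

Pressure altitude = 10320 + (29.92 − 30.24) × 1000 = 10320 + (-320) = 10000 ft.
ISA temperature at 10000 ft = 15 − 2 × (10000/1000) = -5°C.
ISA deviation = -3 − (-5) = +2°C.
Density altitude = 10000 + 120 × (2) = 10240 ft.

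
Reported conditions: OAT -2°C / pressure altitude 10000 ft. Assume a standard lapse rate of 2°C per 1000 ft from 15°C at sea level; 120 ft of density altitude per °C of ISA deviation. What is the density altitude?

10360 ft

ISA temperature at 10000 ft = 15 − 2 × (10000/1000) = -5°C.
ISA deviation = -2 − (-5) = +3°C.
Density altitude = 10000 + 120 × (3) = 10000 + (+360) = 10360 ft.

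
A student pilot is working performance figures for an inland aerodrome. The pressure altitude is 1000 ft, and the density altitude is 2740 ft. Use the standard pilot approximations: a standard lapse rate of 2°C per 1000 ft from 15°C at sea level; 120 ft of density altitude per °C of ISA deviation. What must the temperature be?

27.5°C

Density altitude − pressure altitude = 2740 − 1000 = +1740 ft.
At 120 ft/°C that is an ISA deviation of 1740/120 = +14.5°C.
ISA temperature at 1000 ft = 15 − 2 × (1000/1000) = 13°C.
OAT = ISA + deviation = 13 + (+14.5) = 27.5°C.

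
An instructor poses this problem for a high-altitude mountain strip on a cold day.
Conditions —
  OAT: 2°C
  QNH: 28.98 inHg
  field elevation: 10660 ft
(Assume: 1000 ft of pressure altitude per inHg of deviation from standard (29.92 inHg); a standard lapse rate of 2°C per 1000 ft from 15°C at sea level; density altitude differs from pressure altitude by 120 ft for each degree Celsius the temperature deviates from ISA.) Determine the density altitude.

12824 ft

Pressure altitude = 10660 + (29.92 − 28.98) × 1000 = 10660 + (+940) = 11600 ft.
ISA temperature at 11600 ft = 15 − 2 × (11600/1000) = -8.2°C.
ISA deviation = 2 − (-8.2) = +10.2°C.
Density altitude = 11600 + 120 × (10.2) = 12824 ft.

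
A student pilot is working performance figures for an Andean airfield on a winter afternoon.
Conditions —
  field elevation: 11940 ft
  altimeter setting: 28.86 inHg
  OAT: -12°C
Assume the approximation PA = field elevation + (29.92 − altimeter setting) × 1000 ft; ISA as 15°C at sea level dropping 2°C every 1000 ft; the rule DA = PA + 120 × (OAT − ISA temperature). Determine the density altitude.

Pressure altitude = 11940 + (29.92 − 28.86) × 1000 = 11940 + (+1060) = 13000 ft.
ISA temperature at 13000 ft = 15 − 2 × (13000/1000) = -11°C.
ISA deviation = -12 − (-11) = -1°C.
Density altitude = 13000 + 120 × (-1) = 12880 ft.

12880 ft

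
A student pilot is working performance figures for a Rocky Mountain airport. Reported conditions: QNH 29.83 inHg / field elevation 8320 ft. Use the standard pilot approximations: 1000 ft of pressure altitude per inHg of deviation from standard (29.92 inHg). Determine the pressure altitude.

Pressure correction = (29.92 − 29.83) × 1000 = +90 ft.
Pressure altitude = 8320 + (+90) = 8410 ft.

8410 ft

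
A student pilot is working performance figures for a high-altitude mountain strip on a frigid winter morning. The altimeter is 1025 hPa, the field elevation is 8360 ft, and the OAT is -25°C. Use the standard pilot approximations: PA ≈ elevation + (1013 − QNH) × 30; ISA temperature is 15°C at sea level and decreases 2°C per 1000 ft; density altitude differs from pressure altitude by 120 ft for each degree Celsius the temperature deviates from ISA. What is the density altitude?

Pressure altitude = 8360 + (1013 − 1025) × 30 = 8360 + (-360) = 8000 ft.
ISA temperature at 8000 ft = 15 − 2 × (8000/1000) = -1°C.
ISA deviation = -25 − (-1) = -24°C.
Density altitude = 8000 + 120 × (-24) = 5120 ft.

5120 ft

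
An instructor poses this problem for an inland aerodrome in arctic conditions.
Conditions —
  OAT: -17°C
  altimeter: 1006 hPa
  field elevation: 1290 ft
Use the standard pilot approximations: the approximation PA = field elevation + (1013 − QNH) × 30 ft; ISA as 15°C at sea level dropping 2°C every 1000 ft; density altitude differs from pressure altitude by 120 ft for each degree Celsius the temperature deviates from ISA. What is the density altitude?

-1980 ft

Pressure altitude = 1290 + (1013 − 1006) × 30 = 1290 + (+210) = 1500 ft.
ISA temperature at 1500 ft = 15 − 2 × (1500/1000) = 12°C.
ISA deviation = -17 − 12 = -29°C.
Density altitude = 1500 + 120 × (-29) = -1980 ft.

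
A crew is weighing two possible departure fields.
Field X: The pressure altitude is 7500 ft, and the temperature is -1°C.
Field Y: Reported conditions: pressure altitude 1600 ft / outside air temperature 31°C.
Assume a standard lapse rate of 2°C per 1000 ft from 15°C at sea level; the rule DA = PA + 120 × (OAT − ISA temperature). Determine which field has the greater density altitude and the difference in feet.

Field X: ISA temp = 0°C, deviation -1°C, DA = 7500 + 120 × (-1) = 7380 ft.
Field Y: ISA temp = 11.8°C, deviation +19.2°C, DA = 1600 + 120 × 19.2 = 3904 ft.
Field X is higher by 7380 − 3904 = 3476 ft.

Field X by 3476 ft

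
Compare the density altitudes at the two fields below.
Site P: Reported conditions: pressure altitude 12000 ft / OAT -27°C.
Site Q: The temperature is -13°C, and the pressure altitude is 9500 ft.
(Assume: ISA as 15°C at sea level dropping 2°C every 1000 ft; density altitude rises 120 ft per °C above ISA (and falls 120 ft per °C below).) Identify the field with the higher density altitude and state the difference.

Site P by 1420 ft

Site P: ISA temp = -9°C, deviation -18°C, DA = 12000 + 120 × (-18) = 9840 ft.
Site Q: ISA temp = -4°C, deviation -9°C, DA = 9500 + 120 × (-9) = 8420 ft.
Site P is higher by 9840 − 8420 = 1420 ft.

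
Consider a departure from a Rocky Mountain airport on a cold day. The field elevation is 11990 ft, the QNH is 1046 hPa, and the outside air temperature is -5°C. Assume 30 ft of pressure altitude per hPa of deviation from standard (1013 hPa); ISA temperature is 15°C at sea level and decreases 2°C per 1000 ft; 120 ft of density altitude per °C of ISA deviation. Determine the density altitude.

Pressure altitude = 11990 + (1013 − 1046) × 30 = 11990 + (-990) = 11000 ft.
ISA temperature at 11000 ft = 15 − 2 × (11000/1000) = -7°C.
ISA deviation = -5 − (-7) = +2°C.
Density altitude = 11000 + 120 × (2) = 11240 ft.

11240 ft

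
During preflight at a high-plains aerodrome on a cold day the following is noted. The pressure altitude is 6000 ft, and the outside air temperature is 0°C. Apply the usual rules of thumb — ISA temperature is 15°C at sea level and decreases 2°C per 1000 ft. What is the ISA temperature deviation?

ISA-3°C

ISA temperature at 6000 ft = 15 − 2 × (6000/1000) = 3°C.
Deviation = OAT − ISA = 0 − 3 = -3°C.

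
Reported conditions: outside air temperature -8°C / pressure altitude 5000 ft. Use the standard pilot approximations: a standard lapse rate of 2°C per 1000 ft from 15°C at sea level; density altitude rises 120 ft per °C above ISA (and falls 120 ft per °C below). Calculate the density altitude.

3440 ft

ISA temperature at 5000 ft = 15 − 2 × (5000/1000) = 5°C.
ISA deviation = -8 − 5 = -13°C.
Density altitude = 5000 + 120 × (-13) = 5000 + (-1560) = 3440 ft.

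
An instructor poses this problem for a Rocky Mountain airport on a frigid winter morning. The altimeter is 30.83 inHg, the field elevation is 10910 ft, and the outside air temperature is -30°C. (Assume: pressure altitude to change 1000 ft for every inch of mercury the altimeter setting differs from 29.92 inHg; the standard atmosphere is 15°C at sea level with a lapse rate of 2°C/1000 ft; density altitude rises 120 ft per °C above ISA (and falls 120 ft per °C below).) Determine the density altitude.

7000 ft

Pressure altitude = 10910 + (29.92 − 30.83) × 1000 = 10910 + (-910) = 10000 ft.
ISA temperature at 10000 ft = 15 − 2 × (10000/1000) = -5°C.
ISA deviation = -30 − (-5) = -25°C.
Density altitude = 10000 + 120 × (-25) = 7000 ft.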